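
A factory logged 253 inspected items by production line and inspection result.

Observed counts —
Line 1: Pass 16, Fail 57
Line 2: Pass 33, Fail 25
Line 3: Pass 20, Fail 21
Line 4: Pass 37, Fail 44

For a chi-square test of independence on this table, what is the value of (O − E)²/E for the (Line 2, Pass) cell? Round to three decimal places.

3.114

Row total (Line 2) = 58; column total (Pass) = 106; N = 253.
Expected count E = 58 × 106 / 253 = 24.3004.
Contribution = (O − E)²/E = (33 − 24.3004)² / 24.3004 = 3.114.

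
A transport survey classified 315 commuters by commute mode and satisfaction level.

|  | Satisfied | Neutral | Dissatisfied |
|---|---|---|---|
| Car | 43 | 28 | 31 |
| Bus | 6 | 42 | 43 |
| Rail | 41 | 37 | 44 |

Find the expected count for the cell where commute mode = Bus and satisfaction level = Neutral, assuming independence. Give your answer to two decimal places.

30.91

Row total (Bus) = 91; column total (Neutral) = 107; grand total N = 315.
Expected count = (row total × column total) / N = 91 × 107 / 315 = 30.91.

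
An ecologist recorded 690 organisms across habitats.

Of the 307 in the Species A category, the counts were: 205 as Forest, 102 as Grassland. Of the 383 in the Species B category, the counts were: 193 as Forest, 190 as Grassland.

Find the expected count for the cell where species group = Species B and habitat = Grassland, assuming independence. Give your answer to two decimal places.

162.08

Row total (Species B) = 383; column total (Grassland) = 292; grand total N = 690.
Expected count = (row total × column total) / N = 383 × 292 / 690 = 162.08.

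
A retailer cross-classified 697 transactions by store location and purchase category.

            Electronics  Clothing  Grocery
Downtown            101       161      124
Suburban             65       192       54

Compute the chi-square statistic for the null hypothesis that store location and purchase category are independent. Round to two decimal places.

30.34

Row totals: 386, 311. Column totals: 166, 353, 178. Grand total N = 697.
Expected counts (row total × column total / N):
  Downtown, Electronics: 386×166/697 = 91.931
  Downtown, Clothing: 386×353/697 = 195.492
  Downtown, Grocery: 386×178/697 = 98.577
  Suburban, Electronics: 311×166/697 = 74.069
  Suburban, Clothing: 311×353/697 = 157.508
  Suburban, Grocery: 311×178/697 = 79.423
Contributions (O − E)²/E:
  (101 − 91.931)²/91.931 = 0.8947
  (161 − 195.492)²/195.492 = 6.0857
  (124 − 98.577)²/98.577 = 6.5566
  (65 − 74.069)²/74.069 = 1.1104
  (192 − 157.508)²/157.508 = 7.5533
  (54 − 79.423)²/79.423 = 8.1378
χ² = 0.8947 + 6.0857 + 6.5566 + 1.1104 + 7.5533 + 8.1378 = 30.34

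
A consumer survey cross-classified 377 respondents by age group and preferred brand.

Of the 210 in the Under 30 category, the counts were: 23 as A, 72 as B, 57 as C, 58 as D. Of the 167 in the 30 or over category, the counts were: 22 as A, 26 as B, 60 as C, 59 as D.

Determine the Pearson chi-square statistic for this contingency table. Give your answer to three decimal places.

17.016

Row totals: 210, 167. Column totals: 45, 98, 117, 117. Grand total N = 377.
Expected counts (row total × column total / N):
  Under 30, A: 210×45/377 = 25.0663
  Under 30, B: 210×98/377 = 54.5889
  Under 30, C: 210×117/377 = 65.1724
  Under 30, D: 210×117/377 = 65.1724
  30 or over, A: 167×45/377 = 19.9337
  30 or over, B: 167×98/377 = 43.4111
  30 or over, C: 167×117/377 = 51.8276
  30 or over, D: 167×117/377 = 51.8276
Contributions (O − E)²/E:
  (23 − 25.0663)²/25.0663 = 0.1703
  (72 − 54.5889)²/54.5889 = 5.5533
  (57 − 65.1724)²/65.1724 = 1.0248
  (58 − 65.1724)²/65.1724 = 0.7893
  (22 − 19.9337)²/19.9337 = 0.2142
  (26 − 43.4111)²/43.4111 = 6.9832
  (60 − 51.8276)²/51.8276 = 1.2887
  (59 − 51.8276)²/51.8276 = 0.9926
χ² = 0.1703 + 5.5533 + 1.0248 + 0.7893 + 0.2142 + 6.9832 + 1.2887 + 0.9926 = 17.016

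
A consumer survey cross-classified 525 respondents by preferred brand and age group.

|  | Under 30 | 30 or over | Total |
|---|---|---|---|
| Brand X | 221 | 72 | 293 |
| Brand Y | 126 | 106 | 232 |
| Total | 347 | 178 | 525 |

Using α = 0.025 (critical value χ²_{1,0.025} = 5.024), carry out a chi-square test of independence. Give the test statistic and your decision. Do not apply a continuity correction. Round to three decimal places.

25.763; reject H₀

Grand total N = 525.
Expected counts (row total × column total / N):
  Brand X, Under 30: 293×347/525 = 193.6590
  Brand X, 30 or over: 293×178/525 = 99.3410
  Brand Y, Under 30: 232×347/525 = 153.3410
  Brand Y, 30 or over: 232×178/525 = 78.6590
Contributions (O − E)²/E:
  (221 − 193.6590)²/193.6590 = 3.8600
  (72 − 99.3410)²/99.3410 = 7.5249
  (126 − 153.3410)²/153.3410 = 4.8750
  (106 − 78.6590)²/78.6590 = 9.5034
χ² = 3.8600 + 7.5249 + 4.8750 + 9.5034 = 25.763
df = (2−1)(2−1) = 1. Since 25.763 > 5.024, reject the null hypothesis of independence at α = 0.025.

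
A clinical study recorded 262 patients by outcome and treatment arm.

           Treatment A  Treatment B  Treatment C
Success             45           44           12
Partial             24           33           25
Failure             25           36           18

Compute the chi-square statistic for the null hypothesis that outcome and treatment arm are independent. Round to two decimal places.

Row totals: 101, 82, 79. Column totals: 94, 113, 55. Grand total N = 262.
Expected counts (row total × column total / N):
  Success, Treatment A: 101×94/262 = 36.237
  Success, Treatment B: 101×113/262 = 43.561
  Success, Treatment C: 101×55/262 = 21.202
  Partial, Treatment A: 82×94/262 = 29.420
  Partial, Treatment B: 82×113/262 = 35.366
  Partial, Treatment C: 82×55/262 = 17.214
  Failure, Treatment A: 79×94/262 = 28.344
  Failure, Treatment B: 79×113/262 = 34.073
  Failure, Treatment C: 79×55/262 = 16.584
Contributions (O − E)²/E:
  (45 − 36.237)²/36.237 = 2.1191
  (44 − 43.561)²/43.561 = 0.0044
  (12 − 21.202)²/21.202 = 3.9938
  (24 − 29.420)²/29.420 = 0.9985
  (33 − 35.366)²/35.366 = 0.1583
  (25 − 17.214)²/17.214 = 3.5217
  (25 − 28.344)²/28.344 = 0.3945
  (36 − 34.073)²/34.073 = 0.1090
  (18 − 16.584)²/16.584 = 0.1209
χ² = 2.1191 + 0.0044 + 3.9938 + 0.9985 + 0.1583 + 3.5217 + 0.3945 + 0.1090 + 0.1209 = 11.42

11.42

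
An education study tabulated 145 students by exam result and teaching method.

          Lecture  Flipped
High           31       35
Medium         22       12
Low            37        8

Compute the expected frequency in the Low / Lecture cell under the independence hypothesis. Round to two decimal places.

Row total (Low) = 45; column total (Lecture) = 90; grand total N = 145.
Expected count = (row total × column total) / N = 45 × 90 / 145 = 27.93.

27.93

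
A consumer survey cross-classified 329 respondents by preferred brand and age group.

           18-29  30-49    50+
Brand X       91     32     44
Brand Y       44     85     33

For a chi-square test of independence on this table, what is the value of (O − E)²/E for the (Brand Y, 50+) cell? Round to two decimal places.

0.64

Row total (Brand Y) = 162; column total (50+) = 77; N = 329.
Expected count E = 162 × 77 / 329 = 37.915.
Contribution = (O − E)²/E = (33 − 37.915)² / 37.915 = 0.64.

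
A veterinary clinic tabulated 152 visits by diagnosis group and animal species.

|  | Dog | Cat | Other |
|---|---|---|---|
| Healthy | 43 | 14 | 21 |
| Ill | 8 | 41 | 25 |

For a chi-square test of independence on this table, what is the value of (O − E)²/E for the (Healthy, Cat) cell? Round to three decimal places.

Row total (Healthy) = 78; column total (Cat) = 55; N = 152.
Expected count E = 78 × 55 / 152 = 28.2237.
Contribution = (O − E)²/E = (14 − 28.2237)² / 28.2237 = 7.168.

7.168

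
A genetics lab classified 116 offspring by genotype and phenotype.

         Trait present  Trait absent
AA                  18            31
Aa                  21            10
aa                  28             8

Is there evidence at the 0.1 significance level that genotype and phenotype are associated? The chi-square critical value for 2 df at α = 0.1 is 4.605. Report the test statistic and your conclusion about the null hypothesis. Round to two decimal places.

16.06; reject H₀

Row totals: 49, 31, 36. Column totals: 67, 49. Grand total N = 116.
Expected counts (row total × column total / N):
  AA, Trait present: 49×67/116 = 28.302
  AA, Trait absent: 49×49/116 = 20.698
  Aa, Trait present: 31×67/116 = 17.905
  Aa, Trait absent: 31×49/116 = 13.095
  aa, Trait present: 36×67/116 = 20.793
  aa, Trait absent: 36×49/116 = 15.207
Contributions (O − E)²/E:
  (18 − 28.302)²/28.302 = 3.7500
  (31 − 20.698)²/20.698 = 5.1276
  (21 − 17.905)²/17.905 = 0.5350
  (10 − 13.095)²/13.095 = 0.7315
  (28 − 20.793)²/20.793 = 2.4980
  (8 − 15.207)²/15.207 = 3.4156
χ² = 3.7500 + 5.1276 + 0.5350 + 0.7315 + 2.4980 + 3.4156 = 16.06
df = (3−1)(2−1) = 2. Since 16.06 > 4.605, reject the null hypothesis of independence at α = 0.1.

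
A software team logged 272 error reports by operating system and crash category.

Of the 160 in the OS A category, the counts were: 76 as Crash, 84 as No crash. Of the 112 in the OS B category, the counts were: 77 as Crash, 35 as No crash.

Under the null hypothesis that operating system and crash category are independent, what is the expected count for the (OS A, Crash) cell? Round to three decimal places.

90.000

Row total (OS A) = 160; column total (Crash) = 153; grand total N = 272.
Expected count = (row total × column total) / N = 160 × 153 / 272 = 90.000.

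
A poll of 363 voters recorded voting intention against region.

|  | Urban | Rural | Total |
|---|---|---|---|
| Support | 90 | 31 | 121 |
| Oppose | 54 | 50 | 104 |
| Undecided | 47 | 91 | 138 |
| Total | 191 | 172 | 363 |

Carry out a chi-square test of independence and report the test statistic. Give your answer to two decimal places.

42.07

Grand total N = 363.
Expected counts (row total × column total / N):
  Support, Urban: 121×191/363 = 63.667
  Support, Rural: 121×172/363 = 57.333
  Oppose, Urban: 104×191/363 = 54.722
  Oppose, Rural: 104×172/363 = 49.278
  Undecided, Urban: 138×191/363 = 72.612
  Undecided, Rural: 138×172/363 = 65.388
Contributions (O − E)²/E:
  (90 − 63.667)²/63.667 = 10.8915
  (31 − 57.333)²/57.333 = 12.0947
  (54 − 54.722)²/54.722 = 0.0095
  (50 − 49.278)²/49.278 = 0.0106
  (47 − 72.612)²/72.612 = 9.0340
  (91 − 65.388)²/65.388 = 10.0320
χ² = 10.8915 + 12.0947 + 0.0095 + 0.0106 + 9.0340 + 10.0320 = 42.07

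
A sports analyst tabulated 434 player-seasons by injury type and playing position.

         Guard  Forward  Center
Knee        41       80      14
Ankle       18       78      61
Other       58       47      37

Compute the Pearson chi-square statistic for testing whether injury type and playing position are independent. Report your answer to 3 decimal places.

Row totals: 135, 157, 142. Column totals: 117, 205, 112. Grand total N = 434.
Expected counts (row total × column total / N):
  Knee, Guard: 135×117/434 = 36.3940
  Knee, Forward: 135×205/434 = 63.7673
  Knee, Center: 135×112/434 = 34.8387
  Ankle, Guard: 157×117/434 = 42.3249
  Ankle, Forward: 157×205/434 = 74.1590
  Ankle, Center: 157×112/434 = 40.5161
  Other, Guard: 142×117/434 = 38.2811
  Other, Forward: 142×205/434 = 67.0737
  Other, Center: 142×112/434 = 36.6452
Contributions (O − E)²/E:
  (41 − 36.3940)²/36.3940 = 0.5829
  (80 − 63.7673)²/63.7673 = 4.1322
  (14 − 34.8387)²/34.8387 = 12.4646
  (18 − 42.3249)²/42.3249 = 13.9800
  (78 − 74.1590)²/74.1590 = 0.1989
  (61 − 40.5161)²/40.5161 = 10.3561
  (58 − 38.2811)²/38.2811 = 10.1574
  (47 − 67.0737)²/67.0737 = 6.0076
  (37 − 36.6452)²/36.6452 = 0.0034
χ² = 0.5829 + 4.1322 + 12.4646 + 13.9800 + 0.1989 + 10.3561 + 10.1574 + 6.0076 + 0.0034 = 57.883

57.883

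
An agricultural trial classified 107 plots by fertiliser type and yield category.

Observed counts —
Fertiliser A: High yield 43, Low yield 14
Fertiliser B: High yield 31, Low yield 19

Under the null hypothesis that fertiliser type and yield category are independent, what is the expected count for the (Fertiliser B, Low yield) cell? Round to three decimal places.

Row total (Fertiliser B) = 50; column total (Low yield) = 33; grand total N = 107.
Expected count = (row total × column total) / N = 50 × 33 / 107 = 15.421.

15.421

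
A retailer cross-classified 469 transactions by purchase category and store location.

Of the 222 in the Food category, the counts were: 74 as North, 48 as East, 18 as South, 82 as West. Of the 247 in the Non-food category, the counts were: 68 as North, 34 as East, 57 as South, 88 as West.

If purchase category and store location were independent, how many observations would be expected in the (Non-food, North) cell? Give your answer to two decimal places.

Row total (Non-food) = 247; column total (North) = 142; grand total N = 469.
Expected count = (row total × column total) / N = 247 × 142 / 469 = 74.78.

74.78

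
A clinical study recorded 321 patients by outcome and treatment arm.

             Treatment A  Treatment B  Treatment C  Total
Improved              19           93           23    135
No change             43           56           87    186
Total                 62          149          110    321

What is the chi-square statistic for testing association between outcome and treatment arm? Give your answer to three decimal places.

Grand total N = 321.
Expected counts (row total × column total / N):
  Improved, Treatment A: 135×62/321 = 26.07477
  Improved, Treatment B: 135×149/321 = 62.66355
  Improved, Treatment C: 135×110/321 = 46.26168
  No change, Treatment A: 186×62/321 = 35.92523
  No change, Treatment B: 186×149/321 = 86.33645
  No change, Treatment C: 186×110/321 = 63.73832
Contributions (O − E)²/E:
  (19 − 26.07477)²/26.07477 = 1.9196
  (93 − 62.66355)²/62.66355 = 14.6864
  (23 − 46.26168)²/46.26168 = 11.6966
  (43 − 35.92523)²/35.92523 = 1.3932
  (56 − 86.33645)²/86.33645 = 10.6595
  (87 − 63.73832)²/63.73832 = 8.4895
χ² = 1.9196 + 14.6864 + 11.6966 + 1.3932 + 10.6595 + 8.4895 = 48.845

48.845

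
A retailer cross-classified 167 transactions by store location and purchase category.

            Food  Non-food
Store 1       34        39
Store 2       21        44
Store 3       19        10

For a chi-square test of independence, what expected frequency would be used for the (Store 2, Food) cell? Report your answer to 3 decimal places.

Row total (Store 2) = 65; column total (Food) = 74; grand total N = 167.
Expected count = (row total × column total) / N = 65 × 74 / 167 = 28.802.

28.802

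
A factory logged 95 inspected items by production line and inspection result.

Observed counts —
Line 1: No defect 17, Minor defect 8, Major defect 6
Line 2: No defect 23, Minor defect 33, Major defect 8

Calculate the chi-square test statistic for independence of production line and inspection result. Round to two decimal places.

Row totals: 31, 64. Column totals: 40, 41, 14. Grand total N = 95.
Expected counts (row total × column total / N):
  Line 1, No defect: 31×40/95 = 13.053
  Line 1, Minor defect: 31×41/95 = 13.379
  Line 1, Major defect: 31×14/95 = 4.568
  Line 2, No defect: 64×40/95 = 26.947
  Line 2, Minor defect: 64×41/95 = 27.621
  Line 2, Major defect: 64×14/95 = 9.432
Contributions (O − E)²/E:
  (17 − 13.053)²/13.053 = 1.1935
  (8 − 13.379)²/13.379 = 2.1626
  (6 − 4.568)²/4.568 = 0.4489
  (23 − 26.947)²/26.947 = 0.5781
  (33 − 27.621)²/27.621 = 1.0475
  (8 − 9.432)²/9.432 = 0.2174
χ² = 1.1935 + 2.1626 + 0.4489 + 0.5781 + 1.0475 + 0.2174 = 5.65

5.65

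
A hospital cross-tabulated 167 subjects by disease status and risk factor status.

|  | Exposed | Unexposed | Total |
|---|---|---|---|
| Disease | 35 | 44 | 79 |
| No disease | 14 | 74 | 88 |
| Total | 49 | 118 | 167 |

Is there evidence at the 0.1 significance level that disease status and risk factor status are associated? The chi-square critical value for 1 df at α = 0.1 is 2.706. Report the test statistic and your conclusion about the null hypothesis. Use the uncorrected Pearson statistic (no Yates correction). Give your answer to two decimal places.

16.19; reject H₀

Grand total N = 167.
Expected counts (row total × column total / N):
  Disease, Exposed: 79×49/167 = 23.180
  Disease, Unexposed: 79×118/167 = 55.820
  No disease, Exposed: 88×49/167 = 25.820
  No disease, Unexposed: 88×118/167 = 62.180
Contributions (O − E)²/E:
  (35 − 23.180)²/23.180 = 6.0273
  (44 − 55.820)²/55.820 = 2.5029
  (14 − 25.820)²/25.820 = 5.4110
  (74 − 62.180)²/62.180 = 2.2469
χ² = 6.0273 + 2.5029 + 5.4110 + 2.2469 = 16.19
df = (2−1)(2−1) = 1. Since 16.19 > 2.706, reject the null hypothesis of independence at α = 0.1.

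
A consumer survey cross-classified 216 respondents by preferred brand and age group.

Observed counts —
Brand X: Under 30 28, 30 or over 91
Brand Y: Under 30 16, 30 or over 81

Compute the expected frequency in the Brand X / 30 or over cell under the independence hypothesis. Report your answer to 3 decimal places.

Row total (Brand X) = 119; column total (30 or over) = 172; grand total N = 216.
Expected count = (row total × column total) / N = 119 × 172 / 216 = 94.759.

94.759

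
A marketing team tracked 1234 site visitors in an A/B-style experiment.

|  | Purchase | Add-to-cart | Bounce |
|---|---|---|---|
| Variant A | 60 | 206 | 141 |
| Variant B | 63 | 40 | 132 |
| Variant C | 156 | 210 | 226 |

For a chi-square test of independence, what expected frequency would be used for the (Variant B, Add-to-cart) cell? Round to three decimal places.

86.840

Row total (Variant B) = 235; column total (Add-to-cart) = 456; grand total N = 1234.
Expected count = (row total × column total) / N = 235 × 456 / 1234 = 86.840.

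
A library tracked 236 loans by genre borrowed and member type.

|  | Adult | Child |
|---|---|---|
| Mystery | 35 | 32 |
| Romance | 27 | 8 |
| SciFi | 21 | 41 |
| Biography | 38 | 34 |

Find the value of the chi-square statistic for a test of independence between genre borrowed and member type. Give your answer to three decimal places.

16.981

Row totals: 67, 35, 62, 72. Column totals: 121, 115. Grand total N = 236.
Expected counts (row total × column total / N):
  Mystery, Adult: 67×121/236 = 34.3517
  Mystery, Child: 67×115/236 = 32.6483
  Romance, Adult: 35×121/236 = 17.9449
  Romance, Child: 35×115/236 = 17.0551
  SciFi, Adult: 62×121/236 = 31.7881
  SciFi, Child: 62×115/236 = 30.2119
  Biography, Adult: 72×121/236 = 36.9153
  Biography, Child: 72×115/236 = 35.0847
Contributions (O − E)²/E:
  (35 − 34.3517)²/34.3517 = 0.0122
  (32 − 32.6483)²/32.6483 = 0.0129
  (27 − 17.9449)²/17.9449 = 4.5693
  (8 − 17.0551)²/17.0551 = 4.8076
  (21 − 31.7881)²/31.7881 = 3.6612
  (41 − 30.2119)²/30.2119 = 3.8522
  (38 − 36.9153)²/36.9153 = 0.0319
  (34 − 35.0847)²/35.0847 = 0.0335
χ² = 0.0122 + 0.0129 + 4.5693 + 4.8076 + 3.6612 + 3.8522 + 0.0319 + 0.0335 = 16.981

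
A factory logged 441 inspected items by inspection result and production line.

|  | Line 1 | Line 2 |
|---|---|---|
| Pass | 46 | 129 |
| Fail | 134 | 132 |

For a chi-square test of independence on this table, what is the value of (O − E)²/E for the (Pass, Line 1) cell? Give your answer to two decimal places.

Row total (Pass) = 175; column total (Line 1) = 180; N = 441.
Expected count E = 175 × 180 / 441 = 71.429.
Contribution = (O − E)²/E = (46 − 71.429)² / 71.429 = 9.05.

9.05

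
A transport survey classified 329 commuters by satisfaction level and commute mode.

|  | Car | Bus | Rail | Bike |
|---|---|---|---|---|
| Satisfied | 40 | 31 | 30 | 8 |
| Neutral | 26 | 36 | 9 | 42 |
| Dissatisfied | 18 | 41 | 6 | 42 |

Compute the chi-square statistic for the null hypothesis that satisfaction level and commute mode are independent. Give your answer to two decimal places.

58.38

Row totals: 109, 113, 107. Column totals: 84, 108, 45, 92. Grand total N = 329.
Expected counts (row total × column total / N):
  Satisfied, Car: 109×84/329 = 27.8298
  Satisfied, Bus: 109×108/329 = 35.7812
  Satisfied, Rail: 109×45/329 = 14.9088
  Satisfied, Bike: 109×92/329 = 30.4802
  Neutral, Car: 113×84/329 = 28.8511
  Neutral, Bus: 113×108/329 = 37.0942
  Neutral, Rail: 113×45/329 = 15.4559
  Neutral, Bike: 113×92/329 = 31.5988
  Dissatisfied, Car: 107×84/329 = 27.3191
  Dissatisfied, Bus: 107×108/329 = 35.1246
  Dissatisfied, Rail: 107×45/329 = 14.6353
  Dissatisfied, Bike: 107×92/329 = 29.9210
Contributions (O − E)²/E:
  (40 − 27.8298)²/27.8298 = 5.3221
  (31 − 35.7812)²/35.7812 = 0.6389
  (30 − 14.9088)²/14.9088 = 15.2758
  (8 − 30.4802)²/30.4802 = 16.5799
  (26 − 28.8511)²/28.8511 = 0.2817
  (36 − 37.0942)²/37.0942 = 0.0323
  (9 − 15.4559)²/15.4559 = 2.6966
  (42 − 31.5988)²/31.5988 = 3.4237
  (18 − 27.3191)²/27.3191 = 3.1789
  (41 − 35.1246)²/35.1246 = 0.9828
  (6 − 14.6353)²/14.6353 = 5.0951
  (42 − 29.9210)²/29.9210 = 4.8762
χ² = 5.3221 + 0.6389 + 15.2758 + 16.5799 + 0.2817 + 0.0323 + 2.6966 + 3.4237 + 3.1789 + 0.9828 + 5.0951 + 4.8762 = 58.38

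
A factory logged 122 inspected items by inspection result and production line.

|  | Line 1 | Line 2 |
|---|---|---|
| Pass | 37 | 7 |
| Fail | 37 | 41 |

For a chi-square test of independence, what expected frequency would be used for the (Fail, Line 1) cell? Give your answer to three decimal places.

47.311

Row total (Fail) = 78; column total (Line 1) = 74; grand total N = 122.
Expected count = (row total × column total) / N = 78 × 74 / 122 = 47.311.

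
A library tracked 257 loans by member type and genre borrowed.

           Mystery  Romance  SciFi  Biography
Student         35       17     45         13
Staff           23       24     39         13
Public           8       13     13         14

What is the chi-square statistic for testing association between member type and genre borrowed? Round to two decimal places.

Row totals: 110, 99, 48. Column totals: 66, 54, 97, 40. Grand total N = 257.
Expected counts (row total × column total / N):
  Student, Mystery: 110×66/257 = 28.249
  Student, Romance: 110×54/257 = 23.113
  Student, SciFi: 110×97/257 = 41.518
  Student, Biography: 110×40/257 = 17.121
  Staff, Mystery: 99×66/257 = 25.424
  Staff, Romance: 99×54/257 = 20.802
  Staff, SciFi: 99×97/257 = 37.366
  Staff, Biography: 99×40/257 = 15.409
  Public, Mystery: 48×66/257 = 12.327
  Public, Romance: 48×54/257 = 10.086
  Public, SciFi: 48×97/257 = 18.117
  Public, Biography: 48×40/257 = 7.471
Contributions (O − E)²/E:
  (35 − 28.249)²/28.249 = 1.6134
  (17 − 23.113)²/23.113 = 1.6168
  (45 − 41.518)²/41.518 = 0.2920
  (13 − 17.121)²/17.121 = 0.9919
  (23 − 25.424)²/25.424 = 0.2311
  (24 − 20.802)²/20.802 = 0.4916
  (39 − 37.366)²/37.366 = 0.0715
  (13 − 15.409)²/15.409 = 0.3766
  (8 − 12.327)²/12.327 = 1.5189
  (13 − 10.086)²/10.086 = 0.8419
  (13 − 18.117)²/18.117 = 1.4453
  (14 − 7.471)²/7.471 = 5.7058
χ² = 1.6134 + 1.6168 + 0.2920 + 0.9919 + 0.2311 + 0.4916 + 0.0715 + 0.3766 + 1.5189 + 0.8419 + 1.4453 + 5.7058 = 15.20

15.20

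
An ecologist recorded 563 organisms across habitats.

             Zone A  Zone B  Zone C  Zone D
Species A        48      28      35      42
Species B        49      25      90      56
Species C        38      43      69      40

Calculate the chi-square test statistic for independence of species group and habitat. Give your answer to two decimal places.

23.14

Row totals: 153, 220, 190. Column totals: 135, 96, 194, 138. Grand total N = 563.
Expected counts (row total × column total / N):
  Species A, Zone A: 153×135/563 = 36.687
  Species A, Zone B: 153×96/563 = 26.089
  Species A, Zone C: 153×194/563 = 52.721
  Species A, Zone D: 153×138/563 = 37.503
  Species B, Zone A: 220×135/563 = 52.753
  Species B, Zone B: 220×96/563 = 37.513
  Species B, Zone C: 220×194/563 = 75.808
  Species B, Zone D: 220×138/563 = 53.925
  Species C, Zone A: 190×135/563 = 45.560
  Species C, Zone B: 190×96/563 = 32.398
  Species C, Zone C: 190×194/563 = 65.471
  Species C, Zone D: 190×138/563 = 46.572
Contributions (O − E)²/E:
  (48 − 36.687)²/36.687 = 3.4885
  (28 − 26.089)²/26.089 = 0.1400
  (35 − 52.721)²/52.721 = 5.9565
  (42 − 37.503)²/37.503 = 0.5392
  (49 − 52.753)²/52.753 = 0.2670
  (25 − 37.513)²/37.513 = 4.1739
  (90 − 75.808)²/75.808 = 2.6569
  (56 − 53.925)²/53.925 = 0.0798
  (38 − 45.560)²/45.560 = 1.2545
  (43 − 32.398)²/32.398 = 3.4694
  (69 − 65.471)²/65.471 = 0.1902
  (40 − 46.572)²/46.572 = 0.9274
χ² = 3.4885 + 0.1400 + 5.9565 + 0.5392 + 0.2670 + 4.1739 + 2.6569 + 0.0798 + 1.2545 + 3.4694 + 0.1902 + 0.9274 = 23.14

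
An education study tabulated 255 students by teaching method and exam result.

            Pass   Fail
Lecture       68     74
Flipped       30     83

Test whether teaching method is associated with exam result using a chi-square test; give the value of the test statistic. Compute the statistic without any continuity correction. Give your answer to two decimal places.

Row totals: 142, 113. Column totals: 98, 157. Grand total N = 255.
Expected counts (row total × column total / N):
  Lecture, Pass: 142×98/255 = 54.573
  Lecture, Fail: 142×157/255 = 87.427
  Flipped, Pass: 113×98/255 = 43.427
  Flipped, Fail: 113×157/255 = 69.573
Contributions (O − E)²/E:
  (68 − 54.573)²/54.573 = 3.3035
  (74 − 87.427)²/87.427 = 2.0621
  (30 − 43.427)²/43.427 = 4.1514
  (83 − 69.573)²/69.573 = 2.5913
χ² = 3.3035 + 2.0621 + 4.1514 + 2.5913 = 12.11

12.11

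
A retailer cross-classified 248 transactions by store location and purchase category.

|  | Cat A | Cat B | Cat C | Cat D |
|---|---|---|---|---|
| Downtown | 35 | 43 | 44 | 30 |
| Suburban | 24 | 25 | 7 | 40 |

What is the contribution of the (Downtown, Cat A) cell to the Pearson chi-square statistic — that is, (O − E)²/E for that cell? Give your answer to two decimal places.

Row total (Downtown) = 152; column total (Cat A) = 59; N = 248.
Expected count E = 152 × 59 / 248 = 36.161.
Contribution = (O − E)²/E = (35 − 36.161)² / 36.161 = 0.04.

0.04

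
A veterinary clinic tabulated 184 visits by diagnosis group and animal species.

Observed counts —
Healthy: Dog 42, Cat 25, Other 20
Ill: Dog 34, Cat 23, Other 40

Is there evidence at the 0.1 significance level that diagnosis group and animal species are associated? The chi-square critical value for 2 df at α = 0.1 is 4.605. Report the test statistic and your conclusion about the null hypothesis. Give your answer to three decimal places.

7.070; reject H₀

Row totals: 87, 97. Column totals: 76, 48, 60. Grand total N = 184.
Expected counts (row total × column total / N):
  Healthy, Dog: 87×76/184 = 35.9348
  Healthy, Cat: 87×48/184 = 22.6957
  Healthy, Other: 87×60/184 = 28.3696
  Ill, Dog: 97×76/184 = 40.0652
  Ill, Cat: 97×48/184 = 25.3043
  Ill, Other: 97×60/184 = 31.6304
Contributions (O − E)²/E:
  (42 − 35.9348)²/35.9348 = 1.0237
  (25 − 22.6957)²/22.6957 = 0.2340
  (20 − 28.3696)²/28.3696 = 2.4692
  (34 − 40.0652)²/40.0652 = 0.9182
  (23 − 25.3043)²/25.3043 = 0.2098
  (40 − 31.6304)²/31.6304 = 2.2146
χ² = 1.0237 + 0.2340 + 2.4692 + 0.9182 + 0.2098 + 2.2146 = 7.070
df = (2−1)(3−1) = 2. Since 7.070 > 4.605, reject the null hypothesis of independence at α = 0.1.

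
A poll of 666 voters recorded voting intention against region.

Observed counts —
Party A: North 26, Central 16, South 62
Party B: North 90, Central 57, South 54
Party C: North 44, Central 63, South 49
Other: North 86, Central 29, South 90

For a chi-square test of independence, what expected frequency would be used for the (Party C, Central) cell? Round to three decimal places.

38.649

Row total (Party C) = 156; column total (Central) = 165; grand total N = 666.
Expected count = (row total × column total) / N = 156 × 165 / 666 = 38.649.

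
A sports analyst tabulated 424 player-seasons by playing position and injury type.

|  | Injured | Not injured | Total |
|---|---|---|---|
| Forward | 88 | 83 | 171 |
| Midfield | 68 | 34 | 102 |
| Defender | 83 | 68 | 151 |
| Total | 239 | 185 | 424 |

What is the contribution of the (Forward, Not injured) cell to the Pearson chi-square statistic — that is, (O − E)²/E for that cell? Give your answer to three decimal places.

Row total (Forward) = 171; column total (Not injured) = 185; N = 424.
Expected count E = 171 × 185 / 424 = 74.6108.
Contribution = (O − E)²/E = (83 − 74.6108)² / 74.6108 = 0.943.

0.943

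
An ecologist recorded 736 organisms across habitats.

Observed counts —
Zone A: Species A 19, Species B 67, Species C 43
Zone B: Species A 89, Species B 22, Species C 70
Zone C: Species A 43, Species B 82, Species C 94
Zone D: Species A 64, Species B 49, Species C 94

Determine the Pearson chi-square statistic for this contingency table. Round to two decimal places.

91.19

Row totals: 129, 181, 219, 207. Column totals: 215, 220, 301. Grand total N = 736.
Expected counts (row total × column total / N):
  Zone A, Species A: 129×215/736 = 37.6834
  Zone A, Species B: 129×220/736 = 38.5598
  Zone A, Species C: 129×301/736 = 52.7568
  Zone B, Species A: 181×215/736 = 52.8736
  Zone B, Species B: 181×220/736 = 54.1033
  Zone B, Species C: 181×301/736 = 74.0231
  Zone C, Species A: 219×215/736 = 63.9742
  Zone C, Species B: 219×220/736 = 65.4620
  Zone C, Species C: 219×301/736 = 89.5639
  Zone D, Species A: 207×215/736 = 60.4688
  Zone D, Species B: 207×220/736 = 61.8750
  Zone D, Species C: 207×301/736 = 84.6562
Contributions (O − E)²/E:
  (19 − 37.6834)²/37.6834 = 9.2632
  (67 − 38.5598)²/38.5598 = 20.9764
  (43 − 52.7568)²/52.7568 = 1.8044
  (89 − 52.8736)²/52.8736 = 24.6837
  (22 − 54.1033)²/54.1033 = 19.0491
  (70 − 74.0231)²/74.0231 = 0.2187
  (43 − 63.9742)²/63.9742 = 6.8765
  (82 − 65.4620)²/65.4620 = 4.1781
  (94 − 89.5639)²/89.5639 = 0.2197
  (64 − 60.4688)²/60.4688 = 0.2062
  (49 − 61.8750)²/61.8750 = 2.6790
  (94 − 84.6562)²/84.6562 = 1.0313
χ² = 9.2632 + 20.9764 + 1.8044 + 24.6837 + 19.0491 + 0.2187 + 6.8765 + 4.1781 + 0.2197 + 0.2062 + 2.6790 + 1.0313 = 91.19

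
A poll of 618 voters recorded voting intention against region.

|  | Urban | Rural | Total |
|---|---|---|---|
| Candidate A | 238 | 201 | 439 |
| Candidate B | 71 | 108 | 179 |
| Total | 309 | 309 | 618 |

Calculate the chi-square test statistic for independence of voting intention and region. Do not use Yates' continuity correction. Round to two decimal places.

Grand total N = 618.
Expected counts (row total × column total / N):
  Candidate A, Urban: 439×309/618 = 219.500
  Candidate A, Rural: 439×309/618 = 219.500
  Candidate B, Urban: 179×309/618 = 89.500
  Candidate B, Rural: 179×309/618 = 89.500
Contributions (O − E)²/E:
  (238 − 219.500)²/219.500 = 1.5592
  (201 − 219.500)²/219.500 = 1.5592
  (71 − 89.500)²/89.500 = 3.8240
  (108 − 89.500)²/89.500 = 3.8240
χ² = 1.5592 + 1.5592 + 3.8240 + 3.8240 = 10.77

10.77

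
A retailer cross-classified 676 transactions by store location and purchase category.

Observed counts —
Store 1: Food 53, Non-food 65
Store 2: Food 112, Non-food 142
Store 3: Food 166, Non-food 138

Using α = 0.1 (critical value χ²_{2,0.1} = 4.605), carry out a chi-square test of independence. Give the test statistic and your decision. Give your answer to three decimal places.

7.056; reject H₀

Row totals: 118, 254, 304. Column totals: 331, 345. Grand total N = 676.
Expected counts (row total × column total / N):
  Store 1, Food: 118×331/676 = 57.7781
  Store 1, Non-food: 118×345/676 = 60.2219
  Store 2, Food: 254×331/676 = 124.3698
  Store 2, Non-food: 254×345/676 = 129.6302
  Store 3, Food: 304×331/676 = 148.8521
  Store 3, Non-food: 304×345/676 = 155.1479
Contributions (O − E)²/E:
  (53 − 57.7781)²/57.7781 = 0.3951
  (65 − 60.2219)²/60.2219 = 0.3791
  (112 − 124.3698)²/124.3698 = 1.2303
  (142 − 129.6302)²/129.6302 = 1.1804
  (166 − 148.8521)²/148.8521 = 1.9755
  (138 − 155.1479)²/155.1479 = 1.8953
χ² = 0.3951 + 0.3791 + 1.2303 + 1.1804 + 1.9755 + 1.8953 = 7.056
df = (3−1)(2−1) = 2. Since 7.056 > 4.605, reject the null hypothesis of independence at α = 0.1.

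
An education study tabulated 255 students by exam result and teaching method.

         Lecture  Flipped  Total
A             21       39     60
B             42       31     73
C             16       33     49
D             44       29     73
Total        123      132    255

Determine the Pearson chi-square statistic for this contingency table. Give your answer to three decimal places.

15.740

Grand total N = 255.
Expected counts (row total × column total / N):
  A, Lecture: 60×123/255 = 28.9412
  A, Flipped: 60×132/255 = 31.0588
  B, Lecture: 73×123/255 = 35.2118
  B, Flipped: 73×132/255 = 37.7882
  C, Lecture: 49×123/255 = 23.6353
  C, Flipped: 49×132/255 = 25.3647
  D, Lecture: 73×123/255 = 35.2118
  D, Flipped: 73×132/255 = 37.7882
Contributions (O − E)²/E:
  (21 − 28.9412)²/28.9412 = 2.1790
  (39 − 31.0588)²/31.0588 = 2.0304
  (42 − 35.2118)²/35.2118 = 1.3086
  (31 − 37.7882)²/37.7882 = 1.2194
  (16 − 23.6353)²/23.6353 = 2.4666
  (33 − 25.3647)²/25.3647 = 2.2984
  (44 − 35.2118)²/35.2118 = 2.1934
  (29 − 37.7882)²/37.7882 = 2.0438
χ² = 2.1790 + 2.0304 + 1.3086 + 1.2194 + 2.4666 + 2.2984 + 2.1934 + 2.0438 = 15.740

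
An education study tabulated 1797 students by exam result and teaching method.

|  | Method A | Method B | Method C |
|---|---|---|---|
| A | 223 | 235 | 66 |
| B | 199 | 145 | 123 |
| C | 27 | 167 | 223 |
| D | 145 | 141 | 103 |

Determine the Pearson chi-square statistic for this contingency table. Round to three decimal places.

Row totals: 524, 467, 417, 389. Column totals: 594, 688, 515. Grand total N = 1797.
Expected counts (row total × column total / N):
  A, Method A: 524×594/1797 = 173.2087
  A, Method B: 524×688/1797 = 200.6188
  A, Method C: 524×515/1797 = 150.1725
  B, Method A: 467×594/1797 = 154.3673
  B, Method B: 467×688/1797 = 178.7958
  B, Method C: 467×515/1797 = 133.8370
  C, Method A: 417×594/1797 = 137.8397
  C, Method B: 417×688/1797 = 159.6528
  C, Method C: 417×515/1797 = 119.5075
  D, Method A: 389×594/1797 = 128.5843
  D, Method B: 389×688/1797 = 148.9327
  D, Method C: 389×515/1797 = 111.4830
Contributions (O − E)²/E:
  (223 − 173.2087)²/173.2087 = 14.3132
  (235 − 200.6188)²/200.6188 = 5.8921
  (66 − 150.1725)²/150.1725 = 47.1791
  (199 − 154.3673)²/154.3673 = 12.9048
  (145 − 178.7958)²/178.7958 = 6.3880
  (123 − 133.8370)²/133.8370 = 0.8775
  (27 − 137.8397)²/137.8397 = 89.1285
  (167 − 159.6528)²/159.6528 = 0.3381
  (223 − 119.5075)²/119.5075 = 89.6236
  (145 − 128.5843)²/128.5843 = 2.0957
  (141 − 148.9327)²/148.9327 = 0.4225
  (103 − 111.4830)²/111.4830 = 0.6455
χ² = 14.3132 + 5.8921 + 47.1791 + 12.9048 + 6.3880 + 0.8775 + 89.1285 + 0.3381 + 89.6236 + 2.0957 + 0.4225 + 0.6455 = 269.809

269.809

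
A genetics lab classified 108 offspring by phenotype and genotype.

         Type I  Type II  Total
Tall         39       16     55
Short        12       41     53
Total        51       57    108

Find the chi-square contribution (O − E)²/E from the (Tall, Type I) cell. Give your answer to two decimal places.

6.53

Row total (Tall) = 55; column total (Type I) = 51; N = 108.
Expected count E = 55 × 51 / 108 = 25.9722.
Contribution = (O − E)²/E = (39 − 25.9722)² / 25.9722 = 6.53.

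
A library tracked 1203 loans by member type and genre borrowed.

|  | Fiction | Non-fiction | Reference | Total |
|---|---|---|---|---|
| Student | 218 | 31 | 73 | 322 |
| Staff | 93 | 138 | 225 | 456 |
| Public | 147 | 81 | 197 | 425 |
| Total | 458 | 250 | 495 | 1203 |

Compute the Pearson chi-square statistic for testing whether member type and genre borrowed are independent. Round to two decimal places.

Grand total N = 1203.
Expected counts (row total × column total / N):
  Student, Fiction: 322×458/1203 = 122.590
  Student, Non-fiction: 322×250/1203 = 66.916
  Student, Reference: 322×495/1203 = 132.494
  Staff, Fiction: 456×458/1203 = 173.606
  Staff, Non-fiction: 456×250/1203 = 94.763
  Staff, Reference: 456×495/1203 = 187.631
  Public, Fiction: 425×458/1203 = 161.804
  Public, Non-fiction: 425×250/1203 = 88.321
  Public, Reference: 425×495/1203 = 174.875
Contributions (O − E)²/E:
  (218 − 122.590)²/122.590 = 74.2562
  (31 − 66.916)²/66.916 = 19.2773
  (73 − 132.494)²/132.494 = 26.7147
  (93 − 173.606)²/173.606 = 37.4257
  (138 − 94.763)²/94.763 = 19.7275
  (225 − 187.631)²/187.631 = 7.4425
  (147 − 161.804)²/161.804 = 1.3545
  (81 − 88.321)²/88.321 = 0.6068
  (197 − 174.875)²/174.875 = 2.7992
χ² = 74.2562 + 19.2773 + 26.7147 + 37.4257 + 19.7275 + 7.4425 + 1.3545 + 0.6068 + 2.7992 = 189.60

189.60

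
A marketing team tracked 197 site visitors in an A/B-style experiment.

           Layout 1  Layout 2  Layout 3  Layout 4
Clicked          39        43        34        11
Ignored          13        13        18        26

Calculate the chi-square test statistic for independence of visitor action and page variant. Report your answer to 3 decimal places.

Row totals: 127, 70. Column totals: 52, 56, 52, 37. Grand total N = 197.
Expected counts (row total × column total / N):
  Clicked, Layout 1: 127×52/197 = 33.5228
  Clicked, Layout 2: 127×56/197 = 36.1015
  Clicked, Layout 3: 127×52/197 = 33.5228
  Clicked, Layout 4: 127×37/197 = 23.8528
  Ignored, Layout 1: 70×52/197 = 18.4772
  Ignored, Layout 2: 70×56/197 = 19.8985
  Ignored, Layout 3: 70×52/197 = 18.4772
  Ignored, Layout 4: 70×37/197 = 13.1472
Contributions (O − E)²/E:
  (39 − 33.5228)²/33.5228 = 0.8949
  (43 − 36.1015)²/36.1015 = 1.3182
  (34 − 33.5228)²/33.5228 = 0.0068
  (11 − 23.8528)²/23.8528 = 6.9256
  (13 − 18.4772)²/18.4772 = 1.6236
  (13 − 19.8985)²/19.8985 = 2.3916
  (18 − 18.4772)²/18.4772 = 0.0123
  (26 − 13.1472)²/13.1472 = 12.5650
χ² = 0.8949 + 1.3182 + 0.0068 + 6.9256 + 1.6236 + 2.3916 + 0.0123 + 12.5650 = 25.738

25.738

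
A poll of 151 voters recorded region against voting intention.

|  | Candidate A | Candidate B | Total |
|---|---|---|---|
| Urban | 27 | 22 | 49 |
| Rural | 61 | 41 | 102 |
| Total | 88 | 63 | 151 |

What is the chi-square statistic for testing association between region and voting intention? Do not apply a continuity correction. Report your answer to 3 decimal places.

Grand total N = 151.
Expected counts (row total × column total / N):
  Urban, Candidate A: 49×88/151 = 28.5563
  Urban, Candidate B: 49×63/151 = 20.4437
  Rural, Candidate A: 102×88/151 = 59.4437
  Rural, Candidate B: 102×63/151 = 42.5563
Contributions (O − E)²/E:
  (27 − 28.5563)²/28.5563 = 0.0848
  (22 − 20.4437)²/20.4437 = 0.1185
  (61 − 59.4437)²/59.4437 = 0.0407
  (41 − 42.5563)²/42.5563 = 0.0569
χ² = 0.0848 + 0.1185 + 0.0407 + 0.0569 = 0.301

0.301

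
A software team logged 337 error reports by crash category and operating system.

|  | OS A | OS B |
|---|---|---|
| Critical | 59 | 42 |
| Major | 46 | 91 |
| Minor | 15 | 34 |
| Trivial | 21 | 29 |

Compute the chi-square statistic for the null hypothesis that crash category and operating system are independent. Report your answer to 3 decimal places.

17.787

Row totals: 101, 137, 49, 50. Column totals: 141, 196. Grand total N = 337.
Expected counts (row total × column total / N):
  Critical, OS A: 101×141/337 = 42.2582
  Critical, OS B: 101×196/337 = 58.7418
  Major, OS A: 137×141/337 = 57.3205
  Major, OS B: 137×196/337 = 79.6795
  Minor, OS A: 49×141/337 = 20.5015
  Minor, OS B: 49×196/337 = 28.4985
  Trivial, OS A: 50×141/337 = 20.9199
  Trivial, OS B: 50×196/337 = 29.0801
Contributions (O − E)²/E:
  (59 − 42.2582)²/42.2582 = 6.6327
  (42 − 58.7418)²/58.7418 = 4.7715
  (46 − 57.3205)²/57.3205 = 2.2357
  (91 − 79.6795)²/79.6795 = 1.6084
  (15 − 20.5015)²/20.5015 = 1.4763
  (34 − 28.4985)²/28.4985 = 1.0620
  (21 − 20.9199)²/20.9199 = 0.0003
  (29 − 29.0801)²/29.0801 = 0.0002
χ² = 6.6327 + 4.7715 + 2.2357 + 1.6084 + 1.4763 + 1.0620 + 0.0003 + 0.0002 = 17.787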